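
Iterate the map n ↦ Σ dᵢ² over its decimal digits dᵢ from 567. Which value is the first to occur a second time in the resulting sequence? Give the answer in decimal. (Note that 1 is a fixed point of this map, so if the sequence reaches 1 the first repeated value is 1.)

567 → 5² + 6² + 7² = 110
110 → 1² + 1² + 0² = 2
2 → 2² = 4
4 → 4² = 16
16 → 1² + 6² = 37
37 → 3² + 7² = 58
58 → 5² + 8² = 89
89 → 8² + 9² = 145
145 → 1² + 4² + 5² = 42
42 → 4² + 2² = 20
20 → 2² + 0² = 4  — 4 already appeared earlier.

4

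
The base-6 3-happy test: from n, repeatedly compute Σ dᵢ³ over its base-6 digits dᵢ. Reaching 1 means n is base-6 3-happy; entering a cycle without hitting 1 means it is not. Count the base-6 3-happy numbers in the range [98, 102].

3

98: 98 → 80 → 17 → 133 → 92 → 43 → 3 → 27 → 91 → 36 → 1  — base-6 3-happy
99: 99 → 99  — not base-6 3-happy
100: 100 → 136 → 155 → 190 → 190  — not base-6 3-happy
101: 101 → 197 → 258 → 3 → 27 → 91 → 36 → 1  — base-6 3-happy
102: 102 → 133 → 92 → 43 → 3 → 27 → 91 → 36 → 1  — base-6 3-happy
base-6 3-happy: 98, 101, 102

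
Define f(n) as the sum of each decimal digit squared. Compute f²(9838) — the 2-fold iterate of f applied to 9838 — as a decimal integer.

9838 → 9² + 8² + 3² + 8² = 218
218 → 2² + 1² + 8² = 69

69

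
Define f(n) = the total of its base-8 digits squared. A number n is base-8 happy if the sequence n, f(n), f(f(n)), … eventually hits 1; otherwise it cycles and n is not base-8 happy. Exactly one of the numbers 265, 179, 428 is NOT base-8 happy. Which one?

179

265: 265 → 18 → 8 → 1  — reaches 1 (base-8 happy)
179: 179 → 49 → 37 → 41 → 26 → 13 → 26  — repeats 26 (not base-8 happy)
428: 428 → 77 → 27 → 18 → 8 → 1  — reaches 1 (base-8 happy)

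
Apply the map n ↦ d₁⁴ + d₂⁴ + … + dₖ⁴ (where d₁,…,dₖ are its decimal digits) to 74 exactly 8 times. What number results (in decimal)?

74 → 7⁴ + 4⁴ = 2401 + 256 = 2657
2657 → 2⁴ + 6⁴ + 5⁴ + 7⁴ = 16 + 1296 + 625 + 2401 = 4338
4338 → 4⁴ + 3⁴ + 3⁴ + 8⁴ = 256 + 81 + 81 + 4096 = 4514
4514 → 4⁴ + 5⁴ + 1⁴ + 4⁴ = 256 + 625 + 1 + 256 = 1138
1138 → 1⁴ + 1⁴ + 3⁴ + 8⁴ = 1 + 1 + 81 + 4096 = 4179
4179 → 4⁴ + 1⁴ + 7⁴ + 9⁴ = 256 + 1 + 2401 + 6561 = 9219
9219 → 9⁴ + 2⁴ + 1⁴ + 9⁴ = 6561 + 16 + 1 + 6561 = 13139
13139 → 1⁴ + 3⁴ + 1⁴ + 3⁴ + 9⁴ = 1 + 81 + 1 + 81 + 6561 = 6725

6725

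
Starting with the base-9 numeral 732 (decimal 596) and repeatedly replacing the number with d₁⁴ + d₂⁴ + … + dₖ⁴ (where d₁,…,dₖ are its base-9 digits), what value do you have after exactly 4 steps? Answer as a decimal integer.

722

596 = (7,3,2)_9 → 2498
2498 = (3,3,7,5)_9 → 3188
3188 = (4,3,3,2)_9 → 434
434 = (5,3,2)_9 → 722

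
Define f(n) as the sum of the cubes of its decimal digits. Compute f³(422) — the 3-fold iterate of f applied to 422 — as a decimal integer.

422 → 4³ + 2³ + 2³ = 80
80 → 8³ + 0³ = 512
512 → 5³ + 1³ + 2³ = 134

134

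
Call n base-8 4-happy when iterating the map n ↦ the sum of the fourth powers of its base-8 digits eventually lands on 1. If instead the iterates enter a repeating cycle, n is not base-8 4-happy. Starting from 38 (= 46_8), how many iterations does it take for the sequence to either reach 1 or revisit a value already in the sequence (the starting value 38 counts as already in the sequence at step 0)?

5

38 = (4,6)_8 → 4⁴ + 6⁴ = 1552
1552 = (3,0,2,0)_8 → 3⁴ + 0⁴ + 2⁴ + 0⁴ = 97
97 = (1,4,1)_8 → 1⁴ + 4⁴ + 1⁴ = 258
258 = (4,0,2)_8 → 4⁴ + 0⁴ + 2⁴ = 272
272 = (4,2,0)_8 → 4⁴ + 2⁴ + 0⁴ = 272  — 272 repeats.
That took 5 steps.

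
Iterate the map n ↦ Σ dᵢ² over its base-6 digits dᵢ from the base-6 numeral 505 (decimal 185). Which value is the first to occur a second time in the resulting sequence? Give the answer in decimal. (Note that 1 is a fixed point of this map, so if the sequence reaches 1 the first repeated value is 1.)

17

185 = (5,0,5)_6 → 5² + 0² + 5² = 25 + 0 + 25 = 50
50 = (1,2,2)_6 → 1² + 2² + 2² = 1 + 4 + 4 = 9
9 = (1,3)_6 → 1² + 3² = 1 + 9 = 10
10 = (1,4)_6 → 1² + 4² = 1 + 16 = 17
17 = (2,5)_6 → 2² + 5² = 4 + 25 = 29
29 = (4,5)_6 → 4² + 5² = 16 + 25 = 41
41 = (1,0,5)_6 → 1² + 0² + 5² = 1 + 0 + 25 = 26
26 = (4,2)_6 → 4² + 2² = 16 + 4 = 20
20 = (3,2)_6 → 3² + 2² = 9 + 4 = 13
13 = (2,1)_6 → 2² + 1² = 4 + 1 = 5
5 = (5)_6 → 5² = 25
25 = (4,1)_6 → 4² + 1² = 16 + 1 = 17  — 17 already appeared earlier.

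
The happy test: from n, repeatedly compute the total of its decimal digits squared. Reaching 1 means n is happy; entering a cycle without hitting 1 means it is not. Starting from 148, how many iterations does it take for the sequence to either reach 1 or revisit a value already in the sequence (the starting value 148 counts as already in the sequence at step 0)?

12

148 → 1² + 4² + 8² = 81
81 → 8² + 1² = 65
65 → 6² + 5² = 61
61 → 6² + 1² = 37
37 → 3² + 7² = 58
58 → 5² + 8² = 89
89 → 8² + 9² = 145
145 → 1² + 4² + 5² = 42
42 → 4² + 2² = 20
20 → 2² + 0² = 4
4 → 4² = 16
16 → 1² + 6² = 37  — 37 repeats.
That took 12 steps.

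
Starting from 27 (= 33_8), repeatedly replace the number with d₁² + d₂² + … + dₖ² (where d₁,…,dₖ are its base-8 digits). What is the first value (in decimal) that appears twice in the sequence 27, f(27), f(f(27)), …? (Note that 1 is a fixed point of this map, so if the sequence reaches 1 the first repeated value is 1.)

1

27 = (3,3)_8 → 3² + 3² = 18
18 = (2,2)_8 → 2² + 2² = 8
8 = (1,0)_8 → 1² + 0² = 1  — reached the fixed point 1.
1 → 1, so 1 is the first repeated value.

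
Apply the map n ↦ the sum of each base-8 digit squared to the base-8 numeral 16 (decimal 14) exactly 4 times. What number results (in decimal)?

14 = (1,6)_8 → 1² + 6² = 1 + 36 = 37
37 = (4,5)_8 → 4² + 5² = 16 + 25 = 41
41 = (5,1)_8 → 5² + 1² = 25 + 1 = 26
26 = (3,2)_8 → 3² + 2² = 9 + 4 = 13

13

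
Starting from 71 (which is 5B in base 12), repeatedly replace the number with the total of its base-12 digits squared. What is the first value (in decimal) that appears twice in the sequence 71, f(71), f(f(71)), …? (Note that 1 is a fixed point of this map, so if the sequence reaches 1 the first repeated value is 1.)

5

71 = (5,11)_12 → 146
146 = (1,0,2)_12 → 5
5 = (5)_12 → 25
25 = (2,1)_12 → 5  — 5 already appeared earlier.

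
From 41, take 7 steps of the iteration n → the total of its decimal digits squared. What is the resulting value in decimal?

145

41 → 4² + 1² = 16 + 1 = 17
17 → 1² + 7² = 1 + 49 = 50
50 → 5² + 0² = 25 + 0 = 25
25 → 2² + 5² = 4 + 25 = 29
29 → 2² + 9² = 4 + 81 = 85
85 → 8² + 5² = 64 + 25 = 89
89 → 8² + 9² = 64 + 81 = 145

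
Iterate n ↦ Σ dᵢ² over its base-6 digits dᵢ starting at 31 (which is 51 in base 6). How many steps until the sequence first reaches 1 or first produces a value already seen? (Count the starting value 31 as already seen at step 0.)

31 = (5,1)_6 → 5² + 1² = 26
26 = (4,2)_6 → 4² + 2² = 20
20 = (3,2)_6 → 3² + 2² = 13
13 = (2,1)_6 → 2² + 1² = 5
5 = (5)_6 → 5² = 25
25 = (4,1)_6 → 4² + 1² = 17
17 = (2,5)_6 → 2² + 5² = 29
29 = (4,5)_6 → 4² + 5² = 41
41 = (1,0,5)_6 → 1² + 0² + 5² = 26  — 26 repeats.
That took 9 steps.

9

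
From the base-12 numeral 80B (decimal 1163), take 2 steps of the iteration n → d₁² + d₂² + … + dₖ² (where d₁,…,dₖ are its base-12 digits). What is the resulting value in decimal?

35

1163 = (8,0,11)_12 → 185
185 = (1,3,5)_12 → 35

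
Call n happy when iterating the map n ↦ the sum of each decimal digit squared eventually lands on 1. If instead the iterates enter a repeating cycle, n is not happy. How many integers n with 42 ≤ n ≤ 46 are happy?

42: 42 → 20 → 4 → 16 → 37 → 58 → 89 → 145 → 42  (repeats 42)
43: 43 → 25 → 29 → 85 → 89 → 145 → 42 → 20 → 4 → 16 → 37 → 58 → 89  (repeats 89)
44: 44 → 32 → 13 → 10 → 1  (reaches 1)
45: 45 → 41 → 17 → 50 → 25 → 29 → 85 → 89 → 145 → 42 → 20 → 4 → 16 → 37 → 58 → 89  (repeats 89)
46: 46 → 52 → 29 → 85 → 89 → 145 → 42 → 20 → 4 → 16 → 37 → 58 → 89  (repeats 89)
happy: 44

1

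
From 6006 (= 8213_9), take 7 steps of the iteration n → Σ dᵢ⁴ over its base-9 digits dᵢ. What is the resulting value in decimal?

6006 = (8,2,1,3)_9 → 8⁴ + 2⁴ + 1⁴ + 3⁴ = 4096 + 16 + 1 + 81 = 4194
4194 = (5,6,7,0)_9 → 5⁴ + 6⁴ + 7⁴ + 0⁴ = 625 + 1296 + 2401 + 0 = 4322
4322 = (5,8,3,2)_9 → 5⁴ + 8⁴ + 3⁴ + 2⁴ = 625 + 4096 + 81 + 16 = 4818
4818 = (6,5,4,3)_9 → 6⁴ + 5⁴ + 4⁴ + 3⁴ = 1296 + 625 + 256 + 81 = 2258
2258 = (3,0,7,8)_9 → 3⁴ + 0⁴ + 7⁴ + 8⁴ = 81 + 0 + 2401 + 4096 = 6578
6578 = (1,0,0,1,8)_9 → 1⁴ + 0⁴ + 0⁴ + 1⁴ + 8⁴ = 1 + 0 + 0 + 1 + 4096 = 4098
4098 = (5,5,5,3)_9 → 5⁴ + 5⁴ + 5⁴ + 3⁴ = 625 + 625 + 625 + 81 = 1956

1956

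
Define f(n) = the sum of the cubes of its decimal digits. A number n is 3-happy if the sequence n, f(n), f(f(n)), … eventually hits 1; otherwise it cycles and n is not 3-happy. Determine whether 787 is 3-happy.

787 → 7³ + 8³ + 7³ = 1198
1198 → 1³ + 1³ + 9³ + 8³ = 1243
1243 → 1³ + 2³ + 4³ + 3³ = 100
100 → 1³ + 0³ + 0³ = 1  — reached 1.

3-happy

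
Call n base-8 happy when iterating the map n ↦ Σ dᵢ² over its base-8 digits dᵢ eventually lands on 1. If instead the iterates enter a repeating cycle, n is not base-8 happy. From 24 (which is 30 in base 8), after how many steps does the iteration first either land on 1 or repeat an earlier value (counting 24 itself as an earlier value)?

5

24 = (3,0)_8 → 3² + 0² = 9 + 0 = 9
9 = (1,1)_8 → 1² + 1² = 1 + 1 = 2
2 = (2)_8 → 2² = 4
4 = (4)_8 → 4² = 16
16 = (2,0)_8 → 2² + 0² = 4 + 0 = 4  — 4 repeats.
That took 5 steps.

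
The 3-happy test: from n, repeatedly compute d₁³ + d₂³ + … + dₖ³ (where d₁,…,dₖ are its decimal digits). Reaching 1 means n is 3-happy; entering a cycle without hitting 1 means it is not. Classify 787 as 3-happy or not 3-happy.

3-happy

787 → 7³ + 8³ + 7³ = 343 + 512 + 343 = 1198
1198 → 1³ + 1³ + 9³ + 8³ = 1 + 1 + 729 + 512 = 1243
1243 → 1³ + 2³ + 4³ + 3³ = 1 + 8 + 64 + 27 = 100
100 → 1³ + 0³ + 0³ = 1 + 0 + 0 = 1  — reached 1.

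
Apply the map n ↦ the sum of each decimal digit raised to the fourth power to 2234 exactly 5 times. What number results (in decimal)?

4338

2234 → 2⁴ + 2⁴ + 3⁴ + 4⁴ = 369
369 → 3⁴ + 6⁴ + 9⁴ = 7938
7938 → 7⁴ + 9⁴ + 3⁴ + 8⁴ = 13139
13139 → 1⁴ + 3⁴ + 1⁴ + 3⁴ + 9⁴ = 6725
6725 → 6⁴ + 7⁴ + 2⁴ + 5⁴ = 4338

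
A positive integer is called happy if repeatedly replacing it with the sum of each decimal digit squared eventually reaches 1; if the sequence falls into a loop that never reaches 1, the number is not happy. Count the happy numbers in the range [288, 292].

288: 288 → 132 → 14 → 17 → 50 → 25 → 29 → 85 → 89 → 145 → 42 → 20 → 4 → 16 → 37 → 58 → 89  — not happy
289: 289 → 149 → 98 → 145 → 42 → 20 → 4 → 16 → 37 → 58 → 89 → 145  — not happy
290: 290 → 85 → 89 → 145 → 42 → 20 → 4 → 16 → 37 → 58 → 89  — not happy
291: 291 → 86 → 100 → 1  — happy
292: 292 → 89 → 145 → 42 → 20 → 4 → 16 → 37 → 58 → 89  — not happy
happy: 291

1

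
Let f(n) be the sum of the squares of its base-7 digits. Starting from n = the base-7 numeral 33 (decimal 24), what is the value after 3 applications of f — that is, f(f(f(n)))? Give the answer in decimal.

40

24 = (3,3)_7 → 3² + 3² = 9 + 9 = 18
18 = (2,4)_7 → 2² + 4² = 4 + 16 = 20
20 = (2,6)_7 → 2² + 6² = 4 + 36 = 40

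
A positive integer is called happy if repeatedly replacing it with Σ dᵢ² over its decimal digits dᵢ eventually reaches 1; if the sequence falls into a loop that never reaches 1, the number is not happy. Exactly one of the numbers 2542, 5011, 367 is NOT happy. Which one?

5011

2542: 2542 → 49 → 97 → 130 → 10 → 1  — reaches 1 (happy)
5011: 5011 → 27 → 53 → 34 → 25 → 29 → 85 → 89 → 145 → 42 → 20 → 4 → 16 → 37 → 58 → 89  — repeats 89 (not happy)
367: 367 → 94 → 97 → 130 → 10 → 1  — reaches 1 (happy)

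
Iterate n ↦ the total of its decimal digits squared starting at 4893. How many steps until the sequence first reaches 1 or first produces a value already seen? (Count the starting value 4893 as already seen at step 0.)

4893 → 4² + 8² + 9² + 3² = 170
170 → 1² + 7² + 0² = 50
50 → 5² + 0² = 25
25 → 2² + 5² = 29
29 → 2² + 9² = 85
85 → 8² + 5² = 89
89 → 8² + 9² = 145
145 → 1² + 4² + 5² = 42
42 → 4² + 2² = 20
20 → 2² + 0² = 4
4 → 4² = 16
16 → 1² + 6² = 37
37 → 3² + 7² = 58
58 → 5² + 8² = 89  — 89 repeats.
That took 14 steps.

14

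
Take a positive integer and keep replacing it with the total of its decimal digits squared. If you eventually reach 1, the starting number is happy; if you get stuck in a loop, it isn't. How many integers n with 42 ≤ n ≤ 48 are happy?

42: 42 → 20 → 4 → 16 → 37 → 58 → 89 → 145 → 42  — not happy
43: 43 → 25 → 29 → 85 → 89 → 145 → 42 → 20 → 4 → 16 → 37 → 58 → 89  — not happy
44: 44 → 32 → 13 → 10 → 1  — happy
45: 45 → 41 → 17 → 50 → 25 → 29 → 85 → 89 → 145 → 42 → 20 → 4 → 16 → 37 → 58 → 89  — not happy
46: 46 → 52 → 29 → 85 → 89 → 145 → 42 → 20 → 4 → 16 → 37 → 58 → 89  — not happy
47: 47 → 65 → 61 → 37 → 58 → 89 → 145 → 42 → 20 → 4 → 16 → 37  — not happy
48: 48 → 80 → 64 → 52 → 29 → 85 → 89 → 145 → 42 → 20 → 4 → 16 → 37 → 58 → 89  — not happy
happy: 44

1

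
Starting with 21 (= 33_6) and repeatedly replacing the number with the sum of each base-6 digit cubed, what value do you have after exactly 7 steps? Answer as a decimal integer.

21 = (3,3)_6 → 3³ + 3³ = 27 + 27 = 54
54 = (1,3,0)_6 → 1³ + 3³ + 0³ = 1 + 27 + 0 = 28
28 = (4,4)_6 → 4³ + 4³ = 64 + 64 = 128
128 = (3,3,2)_6 → 3³ + 3³ + 2³ = 27 + 27 + 8 = 62
62 = (1,4,2)_6 → 1³ + 4³ + 2³ = 1 + 64 + 8 = 73
73 = (2,0,1)_6 → 2³ + 0³ + 1³ = 8 + 0 + 1 = 9
9 = (1,3)_6 → 1³ + 3³ = 1 + 27 = 28

28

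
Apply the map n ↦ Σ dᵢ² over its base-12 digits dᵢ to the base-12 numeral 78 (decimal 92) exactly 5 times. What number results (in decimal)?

92 = (7,8)_12 → 7² + 8² = 49 + 64 = 113
113 = (9,5)_12 → 9² + 5² = 81 + 25 = 106
106 = (8,10)_12 → 8² + 10² = 64 + 100 = 164
164 = (1,1,8)_12 → 1² + 1² + 8² = 1 + 1 + 64 = 66
66 = (5,6)_12 → 5² + 6² = 25 + 36 = 61

61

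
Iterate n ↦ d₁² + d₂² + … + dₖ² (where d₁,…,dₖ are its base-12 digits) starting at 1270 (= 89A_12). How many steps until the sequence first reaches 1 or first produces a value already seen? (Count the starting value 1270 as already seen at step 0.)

7

1270 = (8,9,10)_12 → 8² + 9² + 10² = 64 + 81 + 100 = 245
245 = (1,8,5)_12 → 1² + 8² + 5² = 1 + 64 + 25 = 90
90 = (7,6)_12 → 7² + 6² = 49 + 36 = 85
85 = (7,1)_12 → 7² + 1² = 49 + 1 = 50
50 = (4,2)_12 → 4² + 2² = 16 + 4 = 20
20 = (1,8)_12 → 1² + 8² = 1 + 64 = 65
65 = (5,5)_12 → 5² + 5² = 25 + 25 = 50  — 50 repeats.
That took 7 steps.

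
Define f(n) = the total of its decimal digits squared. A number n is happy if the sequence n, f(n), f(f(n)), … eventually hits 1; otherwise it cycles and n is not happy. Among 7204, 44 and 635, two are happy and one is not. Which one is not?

7204: 7204 → 69 → 117 → 51 → 26 → 40 → 16 → 37 → 58 → 89 → 145 → 42 → 20 → 4 → 16  — repeats 16 (not happy)
44: 44 → 32 → 13 → 10 → 1  — reaches 1 (happy)
635: 635 → 70 → 49 → 97 → 130 → 10 → 1  — reaches 1 (happy)

7204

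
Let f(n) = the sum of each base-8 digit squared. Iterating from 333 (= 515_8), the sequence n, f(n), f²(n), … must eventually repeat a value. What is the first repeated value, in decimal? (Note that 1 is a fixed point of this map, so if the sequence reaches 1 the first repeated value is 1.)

333 = (5,1,5)_8 → 5² + 1² + 5² = 25 + 1 + 25 = 51
51 = (6,3)_8 → 6² + 3² = 36 + 9 = 45
45 = (5,5)_8 → 5² + 5² = 25 + 25 = 50
50 = (6,2)_8 → 6² + 2² = 36 + 4 = 40
40 = (5,0)_8 → 5² + 0² = 25 + 0 = 25
25 = (3,1)_8 → 3² + 1² = 9 + 1 = 10
10 = (1,2)_8 → 1² + 2² = 1 + 4 = 5
5 = (5)_8 → 5² = 25  — 25 already appeared earlier.

25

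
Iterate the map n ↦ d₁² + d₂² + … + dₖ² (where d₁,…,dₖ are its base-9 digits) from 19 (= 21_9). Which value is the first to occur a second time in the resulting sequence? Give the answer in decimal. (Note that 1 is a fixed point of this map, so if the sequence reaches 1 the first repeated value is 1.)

19 = (2,1)_9 → 2² + 1² = 5
5 = (5)_9 → 5² = 25
25 = (2,7)_9 → 2² + 7² = 53
53 = (5,8)_9 → 5² + 8² = 89
89 = (1,0,8)_9 → 1² + 0² + 8² = 65
65 = (7,2)_9 → 7² + 2² = 53  — 53 already appeared earlier.

53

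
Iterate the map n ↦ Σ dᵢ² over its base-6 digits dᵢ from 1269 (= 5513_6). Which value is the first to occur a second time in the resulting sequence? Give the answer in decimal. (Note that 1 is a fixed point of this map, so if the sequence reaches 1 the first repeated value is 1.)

1269 = (5,5,1,3)_6 → 5² + 5² + 1² + 3² = 60
60 = (1,4,0)_6 → 1² + 4² + 0² = 17
17 = (2,5)_6 → 2² + 5² = 29
29 = (4,5)_6 → 4² + 5² = 41
41 = (1,0,5)_6 → 1² + 0² + 5² = 26
26 = (4,2)_6 → 4² + 2² = 20
20 = (3,2)_6 → 3² + 2² = 13
13 = (2,1)_6 → 2² + 1² = 5
5 = (5)_6 → 5² = 25
25 = (4,1)_6 → 4² + 1² = 17  — 17 already appeared earlier.

17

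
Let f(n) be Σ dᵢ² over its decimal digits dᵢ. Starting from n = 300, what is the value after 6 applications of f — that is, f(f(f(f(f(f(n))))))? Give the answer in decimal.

58

300 → 3² + 0² + 0² = 9 + 0 + 0 = 9
9 → 9² = 81
81 → 8² + 1² = 64 + 1 = 65
65 → 6² + 5² = 36 + 25 = 61
61 → 6² + 1² = 36 + 1 = 37
37 → 3² + 7² = 9 + 49 = 58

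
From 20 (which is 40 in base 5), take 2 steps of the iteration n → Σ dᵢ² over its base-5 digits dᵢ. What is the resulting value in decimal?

20 = (4,0)_5 → 4² + 0² = 16
16 = (3,1)_5 → 3² + 1² = 10

10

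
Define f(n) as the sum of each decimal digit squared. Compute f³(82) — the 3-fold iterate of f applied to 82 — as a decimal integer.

82 → 8² + 2² = 64 + 4 = 68
68 → 6² + 8² = 36 + 64 = 100
100 → 1² + 0² + 0² = 1 + 0 + 0 = 1

1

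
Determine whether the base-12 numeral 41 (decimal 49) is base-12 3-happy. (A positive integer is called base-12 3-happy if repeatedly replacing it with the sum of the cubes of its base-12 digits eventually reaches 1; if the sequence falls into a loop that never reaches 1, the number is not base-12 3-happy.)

base-12 3-happy

49 = (4,1)_12 → 4³ + 1³ = 64 + 1 = 65
65 = (5,5)_12 → 5³ + 5³ = 125 + 125 = 250
250 = (1,8,10)_12 → 1³ + 8³ + 10³ = 1 + 512 + 1000 = 1513
1513 = (10,6,1)_12 → 10³ + 6³ + 1³ = 1000 + 216 + 1 = 1217
1217 = (8,5,5)_12 → 8³ + 5³ + 5³ = 512 + 125 + 125 = 762
762 = (5,3,6)_12 → 5³ + 3³ + 6³ = 125 + 27 + 216 = 368
368 = (2,6,8)_12 → 2³ + 6³ + 8³ = 8 + 216 + 512 = 736
736 = (5,1,4)_12 → 5³ + 1³ + 4³ = 125 + 1 + 64 = 190
190 = (1,3,10)_12 → 1³ + 3³ + 10³ = 1 + 27 + 1000 = 1028
1028 = (7,1,8)_12 → 7³ + 1³ + 8³ = 343 + 1 + 512 = 856
856 = (5,11,4)_12 → 5³ + 11³ + 4³ = 125 + 1331 + 64 = 1520
1520 = (10,6,8)_12 → 10³ + 6³ + 8³ = 1000 + 216 + 512 = 1728
1728 = (1,0,0,0)_12 → 1³ + 0³ + 0³ + 0³ = 1 + 0 + 0 + 0 = 1  — reached 1.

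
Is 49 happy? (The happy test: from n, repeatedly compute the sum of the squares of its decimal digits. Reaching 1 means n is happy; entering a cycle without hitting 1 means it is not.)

happy

49 → 4² + 9² = 97
97 → 9² + 7² = 130
130 → 1² + 3² + 0² = 10
10 → 1² + 0² = 1  — reached 1.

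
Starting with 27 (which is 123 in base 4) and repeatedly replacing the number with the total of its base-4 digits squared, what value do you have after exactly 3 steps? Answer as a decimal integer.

27 = (1,2,3)_4 → 1² + 2² + 3² = 14
14 = (3,2)_4 → 3² + 2² = 13
13 = (3,1)_4 → 3² + 1² = 10

10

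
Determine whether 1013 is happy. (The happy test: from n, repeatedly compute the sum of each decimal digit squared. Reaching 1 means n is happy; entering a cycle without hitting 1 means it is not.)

1013 → 11
11 → 2
2 → 4
4 → 16
16 → 37
37 → 58
58 → 89
89 → 145
145 → 42
42 → 20
20 → 4  — 4 already seen; the sequence cycles without reaching 1.

not happy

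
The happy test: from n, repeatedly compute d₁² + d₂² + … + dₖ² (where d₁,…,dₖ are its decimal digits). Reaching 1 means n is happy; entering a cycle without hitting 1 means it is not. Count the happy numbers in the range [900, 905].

900: 900 → 81 → 65 → 61 → 37 → 58 → 89 → 145 → 42 → 20 → 4 → 16 → 37  — not happy
901: 901 → 82 → 68 → 100 → 1  — happy
902: 902 → 85 → 89 → 145 → 42 → 20 → 4 → 16 → 37 → 58 → 89  — not happy
903: 903 → 90 → 81 → 65 → 61 → 37 → 58 → 89 → 145 → 42 → 20 → 4 → 16 → 37  — not happy
904: 904 → 97 → 130 → 10 → 1  — happy
905: 905 → 106 → 37 → 58 → 89 → 145 → 42 → 20 → 4 → 16 → 37  — not happy
happy: 901, 904

2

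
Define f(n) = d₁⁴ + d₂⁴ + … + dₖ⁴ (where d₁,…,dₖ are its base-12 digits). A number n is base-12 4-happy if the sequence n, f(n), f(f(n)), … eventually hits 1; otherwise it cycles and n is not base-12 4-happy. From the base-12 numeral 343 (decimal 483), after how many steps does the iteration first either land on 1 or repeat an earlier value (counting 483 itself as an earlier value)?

483 = (3,4,3)_12 → 3⁴ + 4⁴ + 3⁴ = 81 + 256 + 81 = 418
418 = (2,10,10)_12 → 2⁴ + 10⁴ + 10⁴ = 16 + 10000 + 10000 = 20016
20016 = (11,7,0,0)_12 → 11⁴ + 7⁴ + 0⁴ + 0⁴ = 14641 + 2401 + 0 + 0 = 17042
17042 = (9,10,4,2)_12 → 9⁴ + 10⁴ + 4⁴ + 2⁴ = 6561 + 10000 + 256 + 16 = 16833
16833 = (9,8,10,9)_12 → 9⁴ + 8⁴ + 10⁴ + 9⁴ = 6561 + 4096 + 10000 + 6561 = 27218
27218 = (1,3,9,0,2)_12 → 1⁴ + 3⁴ + 9⁴ + 0⁴ + 2⁴ = 1 + 81 + 6561 + 0 + 16 = 6659
6659 = (3,10,2,11)_12 → 3⁴ + 10⁴ + 2⁴ + 11⁴ = 81 + 10000 + 16 + 14641 = 24738
24738 = (1,2,3,9,6)_12 → 1⁴ + 2⁴ + 3⁴ + 9⁴ + 6⁴ = 1 + 16 + 81 + 6561 + 1296 = 7955
7955 = (4,7,2,11)_12 → 4⁴ + 7⁴ + 2⁴ + 11⁴ = 256 + 2401 + 16 + 14641 = 17314
17314 = (10,0,2,10)_12 → 10⁴ + 0⁴ + 2⁴ + 10⁴ = 10000 + 0 + 16 + 10000 = 20016  — 20016 repeats.
That took 10 steps.

10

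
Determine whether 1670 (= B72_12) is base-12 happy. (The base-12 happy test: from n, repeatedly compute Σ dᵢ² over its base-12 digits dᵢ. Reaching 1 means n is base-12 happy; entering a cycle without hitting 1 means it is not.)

not base-12 happy

1670 = (11,7,2)_12 → 174
174 = (1,2,6)_12 → 41
41 = (3,5)_12 → 34
34 = (2,10)_12 → 104
104 = (8,8)_12 → 128
128 = (10,8)_12 → 164
164 = (1,1,8)_12 → 66
66 = (5,6)_12 → 61
61 = (5,1)_12 → 26
26 = (2,2)_12 → 8
8 = (8)_12 → 64
64 = (5,4)_12 → 41  — 41 already seen; the sequence cycles without reaching 1.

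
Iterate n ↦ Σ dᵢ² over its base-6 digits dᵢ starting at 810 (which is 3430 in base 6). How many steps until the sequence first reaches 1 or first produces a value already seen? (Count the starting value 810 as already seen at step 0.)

810 = (3,4,3,0)_6 → 3² + 4² + 3² + 0² = 34
34 = (5,4)_6 → 5² + 4² = 41
41 = (1,0,5)_6 → 1² + 0² + 5² = 26
26 = (4,2)_6 → 4² + 2² = 20
20 = (3,2)_6 → 3² + 2² = 13
13 = (2,1)_6 → 2² + 1² = 5
5 = (5)_6 → 5² = 25
25 = (4,1)_6 → 4² + 1² = 17
17 = (2,5)_6 → 2² + 5² = 29
29 = (4,5)_6 → 4² + 5² = 41  — 41 repeats.
That took 10 steps.

10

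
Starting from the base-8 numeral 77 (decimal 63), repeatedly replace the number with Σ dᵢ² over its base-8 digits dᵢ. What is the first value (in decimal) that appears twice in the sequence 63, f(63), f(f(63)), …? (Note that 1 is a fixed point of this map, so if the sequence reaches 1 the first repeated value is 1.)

20

63 = (7,7)_8 → 98
98 = (1,4,2)_8 → 21
21 = (2,5)_8 → 29
29 = (3,5)_8 → 34
34 = (4,2)_8 → 20
20 = (2,4)_8 → 20  — 20 already appeared earlier.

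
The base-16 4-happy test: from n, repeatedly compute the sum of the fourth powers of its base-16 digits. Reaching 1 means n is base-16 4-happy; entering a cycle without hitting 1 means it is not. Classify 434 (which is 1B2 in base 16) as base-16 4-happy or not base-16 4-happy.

434 = (1,11,2)_16 → 1⁴ + 11⁴ + 2⁴ = 1 + 14641 + 16 = 14658
14658 = (3,9,4,2)_16 → 3⁴ + 9⁴ + 4⁴ + 2⁴ = 81 + 6561 + 256 + 16 = 6914
6914 = (1,11,0,2)_16 → 1⁴ + 11⁴ + 0⁴ + 2⁴ = 1 + 14641 + 0 + 16 = 14658  — 14658 already seen; the sequence cycles without reaching 1.

not base-16 4-happy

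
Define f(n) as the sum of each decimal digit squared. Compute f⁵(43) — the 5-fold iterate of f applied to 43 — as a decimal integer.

145

43 → 4² + 3² = 16 + 9 = 25
25 → 2² + 5² = 4 + 25 = 29
29 → 2² + 9² = 4 + 81 = 85
85 → 8² + 5² = 64 + 25 = 89
89 → 8² + 9² = 64 + 81 = 145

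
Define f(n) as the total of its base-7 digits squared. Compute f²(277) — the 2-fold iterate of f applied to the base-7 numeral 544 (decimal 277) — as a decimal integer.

3

277 = (5,4,4)_7 → 5² + 4² + 4² = 25 + 16 + 16 = 57
57 = (1,1,1)_7 → 1² + 1² + 1² = 1 + 1 + 1 = 3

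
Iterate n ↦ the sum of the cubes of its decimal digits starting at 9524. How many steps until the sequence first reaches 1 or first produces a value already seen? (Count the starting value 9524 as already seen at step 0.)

10

9524 → 9³ + 5³ + 2³ + 4³ = 729 + 125 + 8 + 64 = 926
926 → 9³ + 2³ + 6³ = 729 + 8 + 216 = 953
953 → 9³ + 5³ + 3³ = 729 + 125 + 27 = 881
881 → 8³ + 8³ + 1³ = 512 + 512 + 1 = 1025
1025 → 1³ + 0³ + 2³ + 5³ = 1 + 0 + 8 + 125 = 134
134 → 1³ + 3³ + 4³ = 1 + 27 + 64 = 92
92 → 9³ + 2³ = 729 + 8 = 737
737 → 7³ + 3³ + 7³ = 343 + 27 + 343 = 713
713 → 7³ + 1³ + 3³ = 343 + 1 + 27 = 371
371 → 3³ + 7³ + 1³ = 27 + 343 + 1 = 371  — 371 repeats.
That took 10 steps.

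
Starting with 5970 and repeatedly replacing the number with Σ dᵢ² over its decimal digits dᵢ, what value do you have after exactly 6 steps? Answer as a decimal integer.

37

5970 → 5² + 9² + 7² + 0² = 155
155 → 1² + 5² + 5² = 51
51 → 5² + 1² = 26
26 → 2² + 6² = 40
40 → 4² + 0² = 16
16 → 1² + 6² = 37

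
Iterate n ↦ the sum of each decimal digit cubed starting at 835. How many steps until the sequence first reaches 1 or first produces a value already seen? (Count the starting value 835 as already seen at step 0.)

835 → 8³ + 3³ + 5³ = 664
664 → 6³ + 6³ + 4³ = 496
496 → 4³ + 9³ + 6³ = 1009
1009 → 1³ + 0³ + 0³ + 9³ = 730
730 → 7³ + 3³ + 0³ = 370
370 → 3³ + 7³ + 0³ = 370  — 370 repeats.
That took 6 steps.

6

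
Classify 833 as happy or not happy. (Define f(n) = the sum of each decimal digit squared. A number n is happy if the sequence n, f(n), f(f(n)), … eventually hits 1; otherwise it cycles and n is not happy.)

833 → 82
82 → 68
68 → 100
100 → 1  — reached 1.

happy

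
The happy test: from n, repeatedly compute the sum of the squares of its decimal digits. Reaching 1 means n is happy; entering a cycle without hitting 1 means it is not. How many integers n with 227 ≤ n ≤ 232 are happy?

227: 227 → 57 → 74 → 65 → 61 → 37 → 58 → 89 → 145 → 42 → 20 → 4 → 16 → 37  (repeats 37)
228: 228 → 72 → 53 → 34 → 25 → 29 → 85 → 89 → 145 → 42 → 20 → 4 → 16 → 37 → 58 → 89  (repeats 89)
229: 229 → 89 → 145 → 42 → 20 → 4 → 16 → 37 → 58 → 89  (repeats 89)
230: 230 → 13 → 10 → 1  (reaches 1)
231: 231 → 14 → 17 → 50 → 25 → 29 → 85 → 89 → 145 → 42 → 20 → 4 → 16 → 37 → 58 → 89  (repeats 89)
232: 232 → 17 → 50 → 25 → 29 → 85 → 89 → 145 → 42 → 20 → 4 → 16 → 37 → 58 → 89  (repeats 89)
happy: 230

1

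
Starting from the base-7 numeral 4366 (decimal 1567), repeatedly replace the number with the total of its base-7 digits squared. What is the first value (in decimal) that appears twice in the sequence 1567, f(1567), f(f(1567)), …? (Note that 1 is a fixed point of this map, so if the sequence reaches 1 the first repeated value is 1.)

1567 = (4,3,6,6)_7 → 4² + 3² + 6² + 6² = 97
97 = (1,6,6)_7 → 1² + 6² + 6² = 73
73 = (1,3,3)_7 → 1² + 3² + 3² = 19
19 = (2,5)_7 → 2² + 5² = 29
29 = (4,1)_7 → 4² + 1² = 17
17 = (2,3)_7 → 2² + 3² = 13
13 = (1,6)_7 → 1² + 6² = 37
37 = (5,2)_7 → 5² + 2² = 29  — 29 already appeared earlier.

29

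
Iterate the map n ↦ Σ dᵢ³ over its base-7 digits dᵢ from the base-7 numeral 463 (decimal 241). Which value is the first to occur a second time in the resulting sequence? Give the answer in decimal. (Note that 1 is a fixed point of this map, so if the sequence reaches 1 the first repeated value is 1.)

1

241 = (4,6,3)_7 → 4³ + 6³ + 3³ = 307
307 = (6,1,6)_7 → 6³ + 1³ + 6³ = 433
433 = (1,1,5,6)_7 → 1³ + 1³ + 5³ + 6³ = 343
343 = (1,0,0,0)_7 → 1³ + 0³ + 0³ + 0³ = 1  — reached the fixed point 1.
1 → 1, so 1 is the first repeated value.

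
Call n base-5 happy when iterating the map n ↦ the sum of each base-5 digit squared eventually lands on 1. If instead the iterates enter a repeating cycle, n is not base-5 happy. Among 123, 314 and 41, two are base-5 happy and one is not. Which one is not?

314

123: 123 → 41 → 11 → 5 → 1  — reaches 1 (base-5 happy)
314: 314 → 28 → 10 → 4 → 16 → 10  — repeats 10 (not base-5 happy)
41: 41 → 11 → 5 → 1  — reaches 1 (base-5 happy)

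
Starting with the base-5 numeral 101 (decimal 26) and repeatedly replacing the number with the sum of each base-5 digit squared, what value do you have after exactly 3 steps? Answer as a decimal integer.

16

26 = (1,0,1)_5 → 2
2 = (2)_5 → 4
4 = (4)_5 → 16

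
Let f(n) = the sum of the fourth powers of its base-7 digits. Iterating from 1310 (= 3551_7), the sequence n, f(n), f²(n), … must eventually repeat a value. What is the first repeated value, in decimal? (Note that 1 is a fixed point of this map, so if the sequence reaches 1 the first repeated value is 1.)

1310 = (3,5,5,1)_7 → 3⁴ + 5⁴ + 5⁴ + 1⁴ = 1332
1332 = (3,6,1,2)_7 → 3⁴ + 6⁴ + 1⁴ + 2⁴ = 1394
1394 = (4,0,3,1)_7 → 4⁴ + 0⁴ + 3⁴ + 1⁴ = 338
338 = (6,6,2)_7 → 6⁴ + 6⁴ + 2⁴ = 2608
2608 = (1,0,4,1,4)_7 → 1⁴ + 0⁴ + 4⁴ + 1⁴ + 4⁴ = 514
514 = (1,3,3,3)_7 → 1⁴ + 3⁴ + 3⁴ + 3⁴ = 244
244 = (4,6,6)_7 → 4⁴ + 6⁴ + 6⁴ = 2848
2848 = (1,1,2,0,6)_7 → 1⁴ + 1⁴ + 2⁴ + 0⁴ + 6⁴ = 1314
1314 = (3,5,5,5)_7 → 3⁴ + 5⁴ + 5⁴ + 5⁴ = 1956
1956 = (5,4,6,3)_7 → 5⁴ + 4⁴ + 6⁴ + 3⁴ = 2258
2258 = (6,4,0,4)_7 → 6⁴ + 4⁴ + 0⁴ + 4⁴ = 1808
1808 = (5,1,6,2)_7 → 5⁴ + 1⁴ + 6⁴ + 2⁴ = 1938
1938 = (5,4,3,6)_7 → 5⁴ + 4⁴ + 3⁴ + 6⁴ = 2258  — 2258 already appeared earlier.

2258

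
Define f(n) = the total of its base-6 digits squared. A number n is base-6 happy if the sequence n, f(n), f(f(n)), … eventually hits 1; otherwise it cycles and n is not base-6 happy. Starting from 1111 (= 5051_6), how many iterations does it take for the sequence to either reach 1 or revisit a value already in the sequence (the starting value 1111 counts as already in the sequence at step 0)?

1111 = (5,0,5,1)_6 → 5² + 0² + 5² + 1² = 25 + 0 + 25 + 1 = 51
51 = (1,2,3)_6 → 1² + 2² + 3² = 1 + 4 + 9 = 14
14 = (2,2)_6 → 2² + 2² = 4 + 4 = 8
8 = (1,2)_6 → 1² + 2² = 1 + 4 = 5
5 = (5)_6 → 5² = 25
25 = (4,1)_6 → 4² + 1² = 16 + 1 = 17
17 = (2,5)_6 → 2² + 5² = 4 + 25 = 29
29 = (4,5)_6 → 4² + 5² = 16 + 25 = 41
41 = (1,0,5)_6 → 1² + 0² + 5² = 1 + 0 + 25 = 26
26 = (4,2)_6 → 4² + 2² = 16 + 4 = 20
20 = (3,2)_6 → 3² + 2² = 9 + 4 = 13
13 = (2,1)_6 → 2² + 1² = 4 + 1 = 5  — 5 repeats.
That took 12 steps.

12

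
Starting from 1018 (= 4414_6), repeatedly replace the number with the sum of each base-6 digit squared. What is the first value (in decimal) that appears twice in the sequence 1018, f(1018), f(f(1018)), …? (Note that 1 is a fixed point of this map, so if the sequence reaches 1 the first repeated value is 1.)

1018 = (4,4,1,4)_6 → 4² + 4² + 1² + 4² = 16 + 16 + 1 + 16 = 49
49 = (1,2,1)_6 → 1² + 2² + 1² = 1 + 4 + 1 = 6
6 = (1,0)_6 → 1² + 0² = 1 + 0 = 1  — reached the fixed point 1.
1 → 1, so 1 is the first repeated value.

1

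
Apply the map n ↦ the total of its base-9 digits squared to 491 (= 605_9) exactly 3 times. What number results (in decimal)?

491 = (6,0,5)_9 → 6² + 0² + 5² = 36 + 0 + 25 = 61
61 = (6,7)_9 → 6² + 7² = 36 + 49 = 85
85 = (1,0,4)_9 → 1² + 0² + 4² = 1 + 0 + 16 = 17

17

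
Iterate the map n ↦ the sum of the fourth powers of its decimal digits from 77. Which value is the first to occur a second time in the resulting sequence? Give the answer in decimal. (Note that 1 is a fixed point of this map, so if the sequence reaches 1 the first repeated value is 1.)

13139

77 → 7⁴ + 7⁴ = 2401 + 2401 = 4802
4802 → 4⁴ + 8⁴ + 0⁴ + 2⁴ = 256 + 4096 + 0 + 16 = 4368
4368 → 4⁴ + 3⁴ + 6⁴ + 8⁴ = 256 + 81 + 1296 + 4096 = 5729
5729 → 5⁴ + 7⁴ + 2⁴ + 9⁴ = 625 + 2401 + 16 + 6561 = 9603
9603 → 9⁴ + 6⁴ + 0⁴ + 3⁴ = 6561 + 1296 + 0 + 81 = 7938
7938 → 7⁴ + 9⁴ + 3⁴ + 8⁴ = 2401 + 6561 + 81 + 4096 = 13139
13139 → 1⁴ + 3⁴ + 1⁴ + 3⁴ + 9⁴ = 1 + 81 + 1 + 81 + 6561 = 6725
6725 → 6⁴ + 7⁴ + 2⁴ + 5⁴ = 1296 + 2401 + 16 + 625 = 4338
4338 → 4⁴ + 3⁴ + 3⁴ + 8⁴ = 256 + 81 + 81 + 4096 = 4514
4514 → 4⁴ + 5⁴ + 1⁴ + 4⁴ = 256 + 625 + 1 + 256 = 1138
1138 → 1⁴ + 1⁴ + 3⁴ + 8⁴ = 1 + 1 + 81 + 4096 = 4179
4179 → 4⁴ + 1⁴ + 7⁴ + 9⁴ = 256 + 1 + 2401 + 6561 = 9219
9219 → 9⁴ + 2⁴ + 1⁴ + 9⁴ = 6561 + 16 + 1 + 6561 = 13139  — 13139 already appeared earlier.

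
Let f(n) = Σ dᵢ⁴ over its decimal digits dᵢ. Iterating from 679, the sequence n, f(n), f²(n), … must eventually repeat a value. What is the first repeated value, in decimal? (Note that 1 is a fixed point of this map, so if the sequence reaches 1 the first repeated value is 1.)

679 → 10258
10258 → 4738
4738 → 6834
6834 → 5729
5729 → 9603
9603 → 7938
7938 → 13139
13139 → 6725
6725 → 4338
4338 → 4514
4514 → 1138
1138 → 4179
4179 → 9219
9219 → 13139  — 13139 already appeared earlier.

13139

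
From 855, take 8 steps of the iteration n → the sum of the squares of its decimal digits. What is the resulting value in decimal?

145

855 → 8² + 5² + 5² = 114
114 → 1² + 1² + 4² = 18
18 → 1² + 8² = 65
65 → 6² + 5² = 61
61 → 6² + 1² = 37
37 → 3² + 7² = 58
58 → 5² + 8² = 89
89 → 8² + 9² = 145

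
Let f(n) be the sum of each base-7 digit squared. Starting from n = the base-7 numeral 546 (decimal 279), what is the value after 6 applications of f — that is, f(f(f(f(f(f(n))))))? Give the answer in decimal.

17

279 = (5,4,6)_7 → 5² + 4² + 6² = 25 + 16 + 36 = 77
77 = (1,4,0)_7 → 1² + 4² + 0² = 1 + 16 + 0 = 17
17 = (2,3)_7 → 2² + 3² = 4 + 9 = 13
13 = (1,6)_7 → 1² + 6² = 1 + 36 = 37
37 = (5,2)_7 → 5² + 2² = 25 + 4 = 29
29 = (4,1)_7 → 4² + 1² = 16 + 1 = 17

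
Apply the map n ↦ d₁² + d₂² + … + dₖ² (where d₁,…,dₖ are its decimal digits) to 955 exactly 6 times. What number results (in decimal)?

955 → 9² + 5² + 5² = 131
131 → 1² + 3² + 1² = 11
11 → 1² + 1² = 2
2 → 2² = 4
4 → 4² = 16
16 → 1² + 6² = 37

37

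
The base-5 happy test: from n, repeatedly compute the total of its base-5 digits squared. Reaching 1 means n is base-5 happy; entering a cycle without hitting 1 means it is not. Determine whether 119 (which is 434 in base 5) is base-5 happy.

base-5 happy

119 = (4,3,4)_5 → 4² + 3² + 4² = 16 + 9 + 16 = 41
41 = (1,3,1)_5 → 1² + 3² + 1² = 1 + 9 + 1 = 11
11 = (2,1)_5 → 2² + 1² = 4 + 1 = 5
5 = (1,0)_5 → 1² + 0² = 1 + 0 = 1  — reached 1.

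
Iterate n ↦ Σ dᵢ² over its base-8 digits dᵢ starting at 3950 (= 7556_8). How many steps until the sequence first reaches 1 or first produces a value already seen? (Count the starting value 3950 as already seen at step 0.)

10

3950 = (7,5,5,6)_8 → 7² + 5² + 5² + 6² = 49 + 25 + 25 + 36 = 135
135 = (2,0,7)_8 → 2² + 0² + 7² = 4 + 0 + 49 = 53
53 = (6,5)_8 → 6² + 5² = 36 + 25 = 61
61 = (7,5)_8 → 7² + 5² = 49 + 25 = 74
74 = (1,1,2)_8 → 1² + 1² + 2² = 1 + 1 + 4 = 6
6 = (6)_8 → 6² = 36
36 = (4,4)_8 → 4² + 4² = 16 + 16 = 32
32 = (4,0)_8 → 4² + 0² = 16 + 0 = 16
16 = (2,0)_8 → 2² + 0² = 4 + 0 = 4
4 = (4)_8 → 4² = 16  — 16 repeats.
That took 10 steps.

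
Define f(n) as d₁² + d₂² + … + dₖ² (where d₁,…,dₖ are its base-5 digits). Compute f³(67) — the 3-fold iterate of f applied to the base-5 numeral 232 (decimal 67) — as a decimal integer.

67 = (2,3,2)_5 → 2² + 3² + 2² = 17
17 = (3,2)_5 → 3² + 2² = 13
13 = (2,3)_5 → 2² + 3² = 13

13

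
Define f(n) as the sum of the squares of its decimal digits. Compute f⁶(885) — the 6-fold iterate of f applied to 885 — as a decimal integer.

85

885 → 153
153 → 35
35 → 34
34 → 25
25 → 29
29 → 85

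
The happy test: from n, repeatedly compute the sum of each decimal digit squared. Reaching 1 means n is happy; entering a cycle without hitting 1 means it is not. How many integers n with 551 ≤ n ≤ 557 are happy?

1

551: 551 → 51 → 26 → 40 → 16 → 37 → 58 → 89 → 145 → 42 → 20 → 4 → 16  — not happy
552: 552 → 54 → 41 → 17 → 50 → 25 → 29 → 85 → 89 → 145 → 42 → 20 → 4 → 16 → 37 → 58 → 89  — not happy
553: 553 → 59 → 106 → 37 → 58 → 89 → 145 → 42 → 20 → 4 → 16 → 37  — not happy
554: 554 → 66 → 72 → 53 → 34 → 25 → 29 → 85 → 89 → 145 → 42 → 20 → 4 → 16 → 37 → 58 → 89  — not happy
555: 555 → 75 → 74 → 65 → 61 → 37 → 58 → 89 → 145 → 42 → 20 → 4 → 16 → 37  — not happy
556: 556 → 86 → 100 → 1  — happy
557: 557 → 99 → 162 → 41 → 17 → 50 → 25 → 29 → 85 → 89 → 145 → 42 → 20 → 4 → 16 → 37 → 58 → 89  — not happy
happy: 556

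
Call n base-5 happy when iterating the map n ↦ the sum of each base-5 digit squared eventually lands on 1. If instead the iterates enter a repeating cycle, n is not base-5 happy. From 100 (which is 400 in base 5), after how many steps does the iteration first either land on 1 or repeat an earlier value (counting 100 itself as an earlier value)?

100 = (4,0,0)_5 → 4² + 0² + 0² = 16 + 0 + 0 = 16
16 = (3,1)_5 → 3² + 1² = 9 + 1 = 10
10 = (2,0)_5 → 2² + 0² = 4 + 0 = 4
4 = (4)_5 → 4² = 16  — 16 repeats.
That took 4 steps.

4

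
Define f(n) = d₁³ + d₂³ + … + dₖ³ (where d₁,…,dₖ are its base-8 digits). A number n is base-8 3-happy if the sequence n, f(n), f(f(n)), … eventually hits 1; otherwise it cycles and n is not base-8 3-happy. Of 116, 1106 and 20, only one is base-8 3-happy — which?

20

116: 116 → 281 → 92 → 92  — repeats 92 (not base-8 3-happy)
1106: 1106 → 25 → 28 → 91 → 55 → 559 → 469 → 476 → 434 → 440 → 559  — repeats 559 (not base-8 3-happy)
20: 20 → 72 → 2 → 8 → 1  — reaches 1 (base-8 3-happy)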